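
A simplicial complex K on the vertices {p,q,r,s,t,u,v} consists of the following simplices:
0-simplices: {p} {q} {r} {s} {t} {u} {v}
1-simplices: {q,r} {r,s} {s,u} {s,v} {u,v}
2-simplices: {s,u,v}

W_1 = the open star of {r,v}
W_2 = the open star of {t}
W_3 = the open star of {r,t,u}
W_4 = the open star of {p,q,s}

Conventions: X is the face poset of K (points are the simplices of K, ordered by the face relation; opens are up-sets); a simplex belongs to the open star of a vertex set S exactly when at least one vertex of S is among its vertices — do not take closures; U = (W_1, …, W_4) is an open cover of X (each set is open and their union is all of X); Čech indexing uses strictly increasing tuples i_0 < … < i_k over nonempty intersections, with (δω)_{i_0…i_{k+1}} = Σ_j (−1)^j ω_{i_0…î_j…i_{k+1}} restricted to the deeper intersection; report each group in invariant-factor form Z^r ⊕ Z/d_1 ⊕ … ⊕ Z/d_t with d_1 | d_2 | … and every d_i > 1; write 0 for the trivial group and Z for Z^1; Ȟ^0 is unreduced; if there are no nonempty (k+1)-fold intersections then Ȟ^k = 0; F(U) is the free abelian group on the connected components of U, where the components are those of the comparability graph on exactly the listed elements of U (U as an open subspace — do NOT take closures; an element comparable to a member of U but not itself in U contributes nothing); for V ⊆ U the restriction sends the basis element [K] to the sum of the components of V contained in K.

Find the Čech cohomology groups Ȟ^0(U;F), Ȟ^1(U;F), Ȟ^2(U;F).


nonempty intersections:
  W1={{r},{v},{q,r},{r,s},{s,v},{u,v},{s,u,v}} W2={{t}} W3={{r},{t},{u},{q,r},{r,s},{s,u},{u,v},{s,u,v}} W4={{p},{q},{s},{q,r},{r,s},{s,u},{s,v},{s,u,v}}
  W13={{r},{q,r},{r,s},{u,v},{s,u,v}} W14={{q,r},{r,s},{s,v},{s,u,v}} W23={{t}} W34={{q,r},{r,s},{s,u},{s,u,v}}
  W134={{q,r},{r,s},{s,u,v}}
components per intersection:
  W1: {{r},{q,r},{r,s}} {{v},{s,v},{u,v},{s,u,v}}
  W2: {{t}}
  W3: {{r},{q,r},{r,s}} {{t}} {{u},{s,u},{u,v},{s,u,v}}
  W4: {{p}} {{q},{q,r}} {{s},{r,s},{s,u},{s,v},{s,u,v}}
  W13: {{r},{q,r},{r,s}} {{u,v},{s,u,v}}
  W14: {{q,r}} {{r,s}} {{s,v},{s,u,v}}
  W23: {{t}}
  W34: {{q,r}} {{r,s}} {{s,u},{s,u,v}}
  W134: {{q,r}} {{r,s}} {{s,u,v}}
C dims 9,9,3; δ0: rk 6, SNF 1^6; δ1: rk 3, SNF 1^3
Ȟ^0: (9−6)−0=3 ⇒ Z^3
Ȟ^1: (9−3)−6=0 ⇒ 0
Ȟ^2: (3−0)−3=0 ⇒ 0

Ȟ^0 = Z^3, Ȟ^1 = 0 and Ȟ^2 = 0


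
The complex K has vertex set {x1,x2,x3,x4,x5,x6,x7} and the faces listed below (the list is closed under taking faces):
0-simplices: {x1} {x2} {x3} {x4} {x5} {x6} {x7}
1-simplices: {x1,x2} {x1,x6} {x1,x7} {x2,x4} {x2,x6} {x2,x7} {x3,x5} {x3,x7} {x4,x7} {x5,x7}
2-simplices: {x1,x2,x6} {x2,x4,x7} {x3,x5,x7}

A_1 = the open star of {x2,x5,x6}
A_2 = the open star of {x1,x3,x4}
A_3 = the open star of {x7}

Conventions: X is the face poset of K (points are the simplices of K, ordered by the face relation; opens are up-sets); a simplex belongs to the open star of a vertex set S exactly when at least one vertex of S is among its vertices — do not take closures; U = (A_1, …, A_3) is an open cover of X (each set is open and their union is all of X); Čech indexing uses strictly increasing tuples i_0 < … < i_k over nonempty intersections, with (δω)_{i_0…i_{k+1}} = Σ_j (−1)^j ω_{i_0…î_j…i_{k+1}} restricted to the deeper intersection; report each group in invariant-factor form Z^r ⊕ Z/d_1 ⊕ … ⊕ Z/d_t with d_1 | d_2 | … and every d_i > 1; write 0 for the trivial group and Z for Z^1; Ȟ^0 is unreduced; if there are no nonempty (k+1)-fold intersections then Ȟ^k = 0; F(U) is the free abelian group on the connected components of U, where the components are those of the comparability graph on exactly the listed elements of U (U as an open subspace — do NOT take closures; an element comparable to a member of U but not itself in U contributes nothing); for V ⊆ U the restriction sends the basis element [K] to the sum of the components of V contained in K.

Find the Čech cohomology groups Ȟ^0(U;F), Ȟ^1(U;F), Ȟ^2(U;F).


cover nerve:
  A1={{x2},{x5},{x6},{x1,x2},{x1,x6},{x2,x4},{x2,x6},{x2,x7},{x3,x5},{x5,x7},{x1,x2,x6},{x2,x4,x7},{x3,x5,x7}} A2={{x1},{x3},{x4},{x1,x2},{x1,x6},{x1,x7},{x2,x4},{x3,x5},{x3,x7},{x4,x7},{x1,x2,x6},{x2,x4,x7},{x3,x5,x7}} A3={{x7},{x1,x7},{x2,x7},{x3,x7},{x4,x7},{x5,x7},{x2,x4,x7},{x3,x5,x7}}
  A12={{x1,x2},{x1,x6},{x2,x4},{x3,x5},{x1,x2,x6},{x2,x4,x7},{x3,x5,x7}} A13={{x2,x7},{x5,x7},{x2,x4,x7},{x3,x5,x7}} A23={{x1,x7},{x3,x7},{x4,x7},{x2,x4,x7},{x3,x5,x7}}
  A123={{x2,x4,x7},{x3,x5,x7}}
components per intersection:
  A1: {{x2},{x6},{x1,x2},{x1,x6},{x2,x4},{x2,x6},{x2,x7},{x1,x2,x6},{x2,x4,x7}} {{x5},{x3,x5},{x5,x7},{x3,x5,x7}}
  A2: {{x1},{x1,x2},{x1,x6},{x1,x7},{x1,x2,x6}} {{x3},{x3,x5},{x3,x7},{x3,x5,x7}} {{x4},{x2,x4},{x4,x7},{x2,x4,x7}}
  A3: {{x7},{x1,x7},{x2,x7},{x3,x7},{x4,x7},{x5,x7},{x2,x4,x7},{x3,x5,x7}}
  A12: {{x1,x2},{x1,x6},{x1,x2,x6}} {{x2,x4},{x2,x4,x7}} {{x3,x5},{x3,x5,x7}}
  A13: {{x2,x7},{x2,x4,x7}} {{x5,x7},{x3,x5,x7}}
  A23: {{x1,x7}} {{x3,x7},{x3,x5,x7}} {{x4,x7},{x2,x4,x7}}
  A123: {{x2,x4,x7}} {{x3,x5,x7}}
C dims 6,8,2; δ0: rk 5, SNF 1^5; δ1: rk 2, SNF 1^2
Ȟ^0: (6−5)−0=1 ⇒ Z
Ȟ^1: (8−2)−5=1 ⇒ Z
Ȟ^2: (2−0)−2=0 ⇒ 0

Ȟ^0 = Z, Ȟ^1 = Z and Ȟ^2 = 0


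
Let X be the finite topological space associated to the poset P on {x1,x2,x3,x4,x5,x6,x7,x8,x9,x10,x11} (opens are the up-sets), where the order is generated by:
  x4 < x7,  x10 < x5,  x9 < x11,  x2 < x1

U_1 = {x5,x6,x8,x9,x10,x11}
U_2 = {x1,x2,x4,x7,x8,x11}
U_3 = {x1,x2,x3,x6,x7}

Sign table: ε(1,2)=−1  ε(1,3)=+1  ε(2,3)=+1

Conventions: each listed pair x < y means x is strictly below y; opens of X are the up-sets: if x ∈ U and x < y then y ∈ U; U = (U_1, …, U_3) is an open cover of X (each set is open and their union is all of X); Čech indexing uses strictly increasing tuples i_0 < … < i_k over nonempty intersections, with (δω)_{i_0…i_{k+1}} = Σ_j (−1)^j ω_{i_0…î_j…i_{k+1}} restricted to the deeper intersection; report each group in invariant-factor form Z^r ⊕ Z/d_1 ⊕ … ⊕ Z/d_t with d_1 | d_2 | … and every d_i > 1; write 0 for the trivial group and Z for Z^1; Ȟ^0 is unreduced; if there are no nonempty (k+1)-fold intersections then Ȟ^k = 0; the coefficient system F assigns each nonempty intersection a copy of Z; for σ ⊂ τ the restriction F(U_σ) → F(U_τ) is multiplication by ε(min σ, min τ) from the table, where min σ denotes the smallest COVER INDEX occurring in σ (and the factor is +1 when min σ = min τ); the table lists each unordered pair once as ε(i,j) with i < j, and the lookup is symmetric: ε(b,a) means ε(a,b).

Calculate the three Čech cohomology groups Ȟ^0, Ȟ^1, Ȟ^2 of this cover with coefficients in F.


cover nerve:
  U12={x8,x11} U13={x6} U23={x1,x2,x7}
C dims 3,3; δ0: rk 3, SNF 1^2·2
Ȟ^0: (3−3)−0=0 ⇒ 0
Ȟ^1: (3−0)−3=0 plus torsion [2] ⇒ Z/2
Ȟ^2: (0−0)−0=0 ⇒ 0

Ȟ^0 ≅ 0; Ȟ^1 ≅ Z/2; Ȟ^2 ≅ 0


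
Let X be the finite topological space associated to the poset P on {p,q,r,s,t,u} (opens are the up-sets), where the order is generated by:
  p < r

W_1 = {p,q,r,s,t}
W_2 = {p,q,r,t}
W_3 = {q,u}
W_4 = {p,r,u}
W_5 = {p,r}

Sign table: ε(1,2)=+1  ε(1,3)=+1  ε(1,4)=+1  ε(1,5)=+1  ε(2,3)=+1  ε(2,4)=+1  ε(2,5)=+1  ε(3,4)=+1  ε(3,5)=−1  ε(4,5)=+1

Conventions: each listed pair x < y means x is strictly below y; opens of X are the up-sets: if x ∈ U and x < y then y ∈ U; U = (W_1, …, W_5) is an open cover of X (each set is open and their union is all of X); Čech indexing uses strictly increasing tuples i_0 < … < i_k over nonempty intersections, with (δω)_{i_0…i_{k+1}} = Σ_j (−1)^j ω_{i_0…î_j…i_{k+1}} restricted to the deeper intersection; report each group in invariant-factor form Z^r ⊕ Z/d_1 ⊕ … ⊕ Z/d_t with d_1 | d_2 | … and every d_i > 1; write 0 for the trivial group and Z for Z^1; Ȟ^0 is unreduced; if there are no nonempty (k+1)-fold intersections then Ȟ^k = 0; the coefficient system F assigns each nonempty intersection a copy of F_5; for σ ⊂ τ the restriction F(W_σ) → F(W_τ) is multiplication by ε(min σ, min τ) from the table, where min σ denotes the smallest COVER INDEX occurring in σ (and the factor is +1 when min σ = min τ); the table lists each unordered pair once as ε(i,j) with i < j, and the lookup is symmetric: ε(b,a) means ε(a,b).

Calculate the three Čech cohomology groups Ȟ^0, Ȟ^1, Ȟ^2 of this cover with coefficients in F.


cover nerve:
  W12={p,q,r,t} W13={q} W14={p,r} W15={p,r} W23={q} W24={p,r} W25={p,r} W34={u} W45={p,r}
  W123={q} W124={p,r} W125={p,r} W145={p,r} W245={p,r}
  W1245={p,r}
C dims 5,9,5,1; δ0: rk_F5 4; δ1: rk_F5 4; δ2: rk_F5 1
Ȟ^0: (5−4)−0=1 ⇒ Z/5
Ȟ^1: (9−4)−4=1 ⇒ Z/5
Ȟ^2: (5−1)−4=0 ⇒ 0

Ȟ^0 ≅ Z/5, Ȟ^1 ≅ Z/5, Ȟ^2 ≅ 0


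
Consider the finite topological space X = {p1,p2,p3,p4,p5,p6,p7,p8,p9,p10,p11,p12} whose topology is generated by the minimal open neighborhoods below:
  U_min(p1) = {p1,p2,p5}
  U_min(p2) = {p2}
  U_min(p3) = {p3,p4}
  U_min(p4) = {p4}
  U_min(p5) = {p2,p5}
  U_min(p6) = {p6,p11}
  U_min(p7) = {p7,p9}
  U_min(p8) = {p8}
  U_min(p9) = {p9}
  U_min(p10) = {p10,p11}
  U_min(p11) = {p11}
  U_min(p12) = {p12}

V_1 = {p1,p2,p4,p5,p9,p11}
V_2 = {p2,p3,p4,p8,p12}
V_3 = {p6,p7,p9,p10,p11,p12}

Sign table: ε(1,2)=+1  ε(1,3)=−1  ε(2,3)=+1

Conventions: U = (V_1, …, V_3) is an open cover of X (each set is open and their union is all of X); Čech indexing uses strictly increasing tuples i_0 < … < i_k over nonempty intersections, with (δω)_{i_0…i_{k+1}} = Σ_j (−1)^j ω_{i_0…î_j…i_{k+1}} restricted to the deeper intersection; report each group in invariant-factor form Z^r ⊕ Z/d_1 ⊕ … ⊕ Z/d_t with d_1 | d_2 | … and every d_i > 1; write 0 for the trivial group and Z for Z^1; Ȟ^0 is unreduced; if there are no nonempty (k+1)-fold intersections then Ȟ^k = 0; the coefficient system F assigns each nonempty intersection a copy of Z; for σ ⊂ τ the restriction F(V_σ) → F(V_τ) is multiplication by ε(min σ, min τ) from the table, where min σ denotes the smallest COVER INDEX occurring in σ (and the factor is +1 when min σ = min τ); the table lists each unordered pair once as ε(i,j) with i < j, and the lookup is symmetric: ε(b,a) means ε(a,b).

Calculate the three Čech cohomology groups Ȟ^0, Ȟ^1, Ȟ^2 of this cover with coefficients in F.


Ȟ^0 = 0; Ȟ^1 = Z/2; Ȟ^2 = 0

intersection data:
  V12={p2,p4} V13={p9,p11} V23={p12}
C dims 3,3; δ0: rk 3, SNF 1^2·2
Ȟ^0 = (3 − 3) − 0 = 0, so Ȟ^0 ≅ 0
Ȟ^1 = (3 − 0) − 3 = 0 plus torsion [2], so Ȟ^1 ≅ Z/2
Ȟ^2 = (0 − 0) − 0 = 0, so Ȟ^2 ≅ 0


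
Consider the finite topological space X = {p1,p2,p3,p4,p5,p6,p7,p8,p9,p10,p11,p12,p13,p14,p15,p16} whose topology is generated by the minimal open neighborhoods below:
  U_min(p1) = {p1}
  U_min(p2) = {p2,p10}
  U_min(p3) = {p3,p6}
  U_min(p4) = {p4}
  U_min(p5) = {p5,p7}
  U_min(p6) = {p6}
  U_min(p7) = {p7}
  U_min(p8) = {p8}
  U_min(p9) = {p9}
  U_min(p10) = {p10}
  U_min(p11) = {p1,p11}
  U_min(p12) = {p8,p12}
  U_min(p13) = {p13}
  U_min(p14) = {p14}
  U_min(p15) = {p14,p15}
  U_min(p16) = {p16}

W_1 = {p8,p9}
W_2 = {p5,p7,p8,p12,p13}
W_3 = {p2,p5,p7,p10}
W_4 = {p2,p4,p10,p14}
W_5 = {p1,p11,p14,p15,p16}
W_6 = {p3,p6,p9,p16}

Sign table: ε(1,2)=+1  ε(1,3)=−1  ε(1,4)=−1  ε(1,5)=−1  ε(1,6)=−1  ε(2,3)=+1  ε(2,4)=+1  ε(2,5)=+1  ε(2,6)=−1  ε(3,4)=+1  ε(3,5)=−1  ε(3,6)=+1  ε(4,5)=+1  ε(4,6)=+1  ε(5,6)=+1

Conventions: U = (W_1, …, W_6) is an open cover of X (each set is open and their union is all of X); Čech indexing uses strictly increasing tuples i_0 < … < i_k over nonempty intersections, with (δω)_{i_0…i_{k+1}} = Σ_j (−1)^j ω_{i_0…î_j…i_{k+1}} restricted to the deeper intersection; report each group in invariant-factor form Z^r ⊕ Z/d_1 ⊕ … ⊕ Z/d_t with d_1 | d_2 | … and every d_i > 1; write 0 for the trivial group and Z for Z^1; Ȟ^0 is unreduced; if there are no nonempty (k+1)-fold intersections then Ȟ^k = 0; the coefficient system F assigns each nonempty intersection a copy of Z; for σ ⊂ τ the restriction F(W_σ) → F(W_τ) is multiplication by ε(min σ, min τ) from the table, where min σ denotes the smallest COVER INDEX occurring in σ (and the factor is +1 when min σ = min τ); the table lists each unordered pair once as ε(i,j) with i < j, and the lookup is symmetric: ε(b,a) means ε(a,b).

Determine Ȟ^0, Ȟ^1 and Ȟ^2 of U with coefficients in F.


nerve simplices:
  W12={p8} W16={p9} W23={p5,p7} W34={p2,p10} W45={p14} W56={p16}
C dims 6,6; δ0: rk 6, SNF 1^5·2
degree 0: 6−6−0 = 0 → Ȟ^0 ≅ 0
degree 1: 6−0−6 = 0 plus torsion [2] → Ȟ^1 ≅ Z/2
degree 2: 0−0−0 = 0 → Ȟ^2 ≅ 0

Ȟ^0 ≅ 0; Ȟ^1 ≅ Z/2; Ȟ^2 ≅ 0


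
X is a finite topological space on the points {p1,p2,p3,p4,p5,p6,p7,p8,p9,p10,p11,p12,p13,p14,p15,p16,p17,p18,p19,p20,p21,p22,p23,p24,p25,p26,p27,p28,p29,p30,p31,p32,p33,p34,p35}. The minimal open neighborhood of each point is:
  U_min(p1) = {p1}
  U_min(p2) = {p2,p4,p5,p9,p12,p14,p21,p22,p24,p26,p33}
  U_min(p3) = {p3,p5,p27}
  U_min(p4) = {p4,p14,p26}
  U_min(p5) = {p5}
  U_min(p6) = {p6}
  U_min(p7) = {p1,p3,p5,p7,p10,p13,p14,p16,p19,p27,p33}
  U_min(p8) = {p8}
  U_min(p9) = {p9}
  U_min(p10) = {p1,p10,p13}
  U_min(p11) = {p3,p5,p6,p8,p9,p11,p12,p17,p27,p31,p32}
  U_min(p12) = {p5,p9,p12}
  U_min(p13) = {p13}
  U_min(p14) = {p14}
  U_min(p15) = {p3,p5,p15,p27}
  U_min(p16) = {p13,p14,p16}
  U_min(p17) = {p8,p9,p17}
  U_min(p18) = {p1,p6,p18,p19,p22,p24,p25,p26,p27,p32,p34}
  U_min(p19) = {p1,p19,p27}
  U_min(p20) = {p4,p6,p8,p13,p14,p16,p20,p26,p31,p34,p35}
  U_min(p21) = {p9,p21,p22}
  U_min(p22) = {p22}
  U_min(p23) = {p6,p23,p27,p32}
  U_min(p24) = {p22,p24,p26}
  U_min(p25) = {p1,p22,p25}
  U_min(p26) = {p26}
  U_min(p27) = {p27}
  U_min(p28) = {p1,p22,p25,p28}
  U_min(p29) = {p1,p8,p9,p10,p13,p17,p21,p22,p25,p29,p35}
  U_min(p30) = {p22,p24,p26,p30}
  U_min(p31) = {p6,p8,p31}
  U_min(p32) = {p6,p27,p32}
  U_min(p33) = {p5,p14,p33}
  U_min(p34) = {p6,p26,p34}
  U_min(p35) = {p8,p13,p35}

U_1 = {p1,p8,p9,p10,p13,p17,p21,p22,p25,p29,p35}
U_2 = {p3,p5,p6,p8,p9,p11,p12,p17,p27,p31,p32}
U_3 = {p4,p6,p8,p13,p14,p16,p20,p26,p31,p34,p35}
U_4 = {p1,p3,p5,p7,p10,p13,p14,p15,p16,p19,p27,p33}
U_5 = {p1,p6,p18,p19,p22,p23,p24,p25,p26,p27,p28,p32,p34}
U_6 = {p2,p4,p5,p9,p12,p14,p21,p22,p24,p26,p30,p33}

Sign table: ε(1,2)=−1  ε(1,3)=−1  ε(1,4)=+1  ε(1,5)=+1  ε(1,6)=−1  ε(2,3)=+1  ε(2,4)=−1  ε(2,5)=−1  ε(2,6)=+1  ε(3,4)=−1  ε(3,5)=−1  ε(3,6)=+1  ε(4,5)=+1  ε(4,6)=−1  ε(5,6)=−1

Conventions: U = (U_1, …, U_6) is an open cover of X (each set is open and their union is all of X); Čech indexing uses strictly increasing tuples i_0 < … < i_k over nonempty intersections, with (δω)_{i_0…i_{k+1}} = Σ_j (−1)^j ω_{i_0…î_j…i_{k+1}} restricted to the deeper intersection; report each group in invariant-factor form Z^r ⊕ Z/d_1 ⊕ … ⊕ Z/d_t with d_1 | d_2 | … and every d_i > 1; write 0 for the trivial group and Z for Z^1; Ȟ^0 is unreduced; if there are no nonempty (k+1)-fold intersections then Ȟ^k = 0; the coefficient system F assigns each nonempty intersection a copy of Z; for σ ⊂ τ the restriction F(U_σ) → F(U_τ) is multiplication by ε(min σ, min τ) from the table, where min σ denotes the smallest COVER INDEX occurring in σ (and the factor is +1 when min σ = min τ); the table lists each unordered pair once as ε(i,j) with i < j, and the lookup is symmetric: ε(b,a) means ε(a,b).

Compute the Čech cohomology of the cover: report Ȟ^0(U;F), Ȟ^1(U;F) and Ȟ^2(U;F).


nerve simplices:
  U12={p8,p9,p17} U13={p8,p13,p35} U14={p1,p10,p13} U15={p1,p22,p25} U16={p9,p21,p22} U23={p6,p8,p31} U24={p3,p5,p27} U25={p6,p27,p32} U26={p5,p9,p12} U34={p13,p14,p16} U35={p6,p26,p34} U36={p4,p14,p26} U45={p1,p19,p27} U46={p5,p14,p33} U56={p22,p24,p26}
  U123={p8} U126={p9} U134={p13} U145={p1} U156={p22} U235={p6} U245={p27} U246={p5} U346={p14} U356={p26}
C dims 6,15,10; δ0: rk 5, SNF 1^5; δ1: rk 10, SNF 1^9·2
degree 0: 6−5−0 = 1 → Ȟ^0 ≅ Z
degree 1: 15−10−5 = 0 → Ȟ^1 ≅ 0
degree 2: 10−0−10 = 0 plus torsion [2] → Ȟ^2 ≅ Z/2

Ȟ^0 ≅ Z, Ȟ^1 ≅ 0, Ȟ^2 ≅ Z/2


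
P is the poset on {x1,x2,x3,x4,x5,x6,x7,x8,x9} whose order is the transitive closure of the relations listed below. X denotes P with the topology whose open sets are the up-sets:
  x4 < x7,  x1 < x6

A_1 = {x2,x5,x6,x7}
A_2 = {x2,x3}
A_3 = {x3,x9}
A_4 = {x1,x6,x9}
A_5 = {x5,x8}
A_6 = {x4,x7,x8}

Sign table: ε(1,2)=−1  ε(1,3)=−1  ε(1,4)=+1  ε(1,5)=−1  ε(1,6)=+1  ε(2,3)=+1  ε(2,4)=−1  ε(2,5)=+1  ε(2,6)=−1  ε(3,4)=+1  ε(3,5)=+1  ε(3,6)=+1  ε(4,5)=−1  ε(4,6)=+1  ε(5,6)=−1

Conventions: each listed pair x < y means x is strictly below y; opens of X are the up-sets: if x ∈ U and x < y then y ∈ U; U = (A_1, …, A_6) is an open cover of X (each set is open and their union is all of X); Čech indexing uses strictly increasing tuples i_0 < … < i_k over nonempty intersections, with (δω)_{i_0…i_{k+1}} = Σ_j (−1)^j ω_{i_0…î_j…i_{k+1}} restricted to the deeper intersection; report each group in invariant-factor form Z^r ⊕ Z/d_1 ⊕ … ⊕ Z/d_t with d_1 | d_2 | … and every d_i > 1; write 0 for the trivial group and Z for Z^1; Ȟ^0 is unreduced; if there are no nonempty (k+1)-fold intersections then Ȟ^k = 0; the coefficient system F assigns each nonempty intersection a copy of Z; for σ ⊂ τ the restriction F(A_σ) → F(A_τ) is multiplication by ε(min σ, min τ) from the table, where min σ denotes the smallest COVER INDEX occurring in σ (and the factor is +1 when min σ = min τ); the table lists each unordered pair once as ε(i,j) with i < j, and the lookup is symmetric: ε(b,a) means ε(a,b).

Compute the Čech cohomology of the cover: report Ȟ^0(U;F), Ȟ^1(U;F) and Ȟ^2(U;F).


nerve simplices:
  A12={x2} A14={x6} A15={x5} A16={x7} A23={x3} A34={x9} A56={x8}
C dims 6,7; δ0: rk 6, SNF 1^5·2
degree 0: 6−6−0 = 0 → Ȟ^0 ≅ 0
degree 1: 7−0−6 = 1 plus torsion [2] → Ȟ^1 ≅ Z ⊕ Z/2
degree 2: 0−0−0 = 0 → Ȟ^2 ≅ 0

Ȟ^0(U;F) ≅ 0, Ȟ^1(U;F) ≅ Z ⊕ Z/2, Ȟ^2(U;F) ≅ 0


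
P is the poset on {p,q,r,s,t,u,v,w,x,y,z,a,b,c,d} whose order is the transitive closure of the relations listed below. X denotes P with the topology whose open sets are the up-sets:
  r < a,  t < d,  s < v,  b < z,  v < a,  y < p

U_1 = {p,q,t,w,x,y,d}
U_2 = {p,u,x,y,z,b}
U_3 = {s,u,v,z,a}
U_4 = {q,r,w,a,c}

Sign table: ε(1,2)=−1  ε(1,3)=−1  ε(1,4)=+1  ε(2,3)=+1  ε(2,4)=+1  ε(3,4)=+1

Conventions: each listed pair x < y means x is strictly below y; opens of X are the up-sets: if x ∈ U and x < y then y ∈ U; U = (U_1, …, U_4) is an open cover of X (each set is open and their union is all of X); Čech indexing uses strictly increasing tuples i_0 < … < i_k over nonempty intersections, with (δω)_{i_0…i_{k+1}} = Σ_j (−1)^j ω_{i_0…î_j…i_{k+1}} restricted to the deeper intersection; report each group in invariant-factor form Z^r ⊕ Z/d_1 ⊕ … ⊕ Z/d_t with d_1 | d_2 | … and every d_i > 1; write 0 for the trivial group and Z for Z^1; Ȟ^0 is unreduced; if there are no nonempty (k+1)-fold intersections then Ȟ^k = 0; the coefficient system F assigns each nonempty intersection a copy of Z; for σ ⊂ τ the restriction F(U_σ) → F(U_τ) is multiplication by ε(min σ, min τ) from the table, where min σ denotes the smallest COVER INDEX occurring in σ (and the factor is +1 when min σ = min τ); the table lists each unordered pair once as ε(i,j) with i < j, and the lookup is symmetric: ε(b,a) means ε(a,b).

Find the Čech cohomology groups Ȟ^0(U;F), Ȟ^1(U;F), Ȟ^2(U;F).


Ȟ^0(U;F) ≅ 0, Ȟ^1(U;F) ≅ Z/2 and Ȟ^2(U;F) ≅ 0

intersection data:
  U12={p,x,y} U14={q,w} U23={u,z} U34={a}
C dims 4,4; δ0: rk 4, SNF 1^3·2
Ȟ^0 = (4 − 4) − 0 = 0, so Ȟ^0 ≅ 0
Ȟ^1 = (4 − 0) − 4 = 0 plus torsion [2], so Ȟ^1 ≅ Z/2
Ȟ^2 = (0 − 0) − 0 = 0, so Ȟ^2 ≅ 0


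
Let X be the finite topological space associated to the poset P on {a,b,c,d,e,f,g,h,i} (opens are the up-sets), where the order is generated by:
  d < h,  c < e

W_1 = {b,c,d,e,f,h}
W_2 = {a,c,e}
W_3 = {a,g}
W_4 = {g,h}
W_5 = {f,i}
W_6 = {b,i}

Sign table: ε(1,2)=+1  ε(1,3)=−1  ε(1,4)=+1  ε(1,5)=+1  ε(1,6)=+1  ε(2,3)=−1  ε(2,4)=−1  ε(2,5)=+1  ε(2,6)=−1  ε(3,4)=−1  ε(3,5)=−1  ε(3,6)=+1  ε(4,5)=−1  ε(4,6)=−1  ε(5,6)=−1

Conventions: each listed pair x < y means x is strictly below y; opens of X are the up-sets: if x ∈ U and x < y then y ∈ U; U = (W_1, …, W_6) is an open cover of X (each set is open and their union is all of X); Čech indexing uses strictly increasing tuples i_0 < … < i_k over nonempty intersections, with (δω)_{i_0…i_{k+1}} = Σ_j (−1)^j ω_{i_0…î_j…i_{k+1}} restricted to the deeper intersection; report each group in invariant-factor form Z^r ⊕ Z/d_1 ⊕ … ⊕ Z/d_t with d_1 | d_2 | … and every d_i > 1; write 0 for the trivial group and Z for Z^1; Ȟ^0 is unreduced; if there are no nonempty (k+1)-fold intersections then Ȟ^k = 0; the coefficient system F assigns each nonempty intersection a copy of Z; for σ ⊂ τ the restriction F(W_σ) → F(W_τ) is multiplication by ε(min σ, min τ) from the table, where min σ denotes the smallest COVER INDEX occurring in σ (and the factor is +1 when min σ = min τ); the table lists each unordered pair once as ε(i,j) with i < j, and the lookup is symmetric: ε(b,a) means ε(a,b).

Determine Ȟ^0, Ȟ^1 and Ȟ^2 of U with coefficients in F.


cover nerve:
  W12={c,e} W14={h} W15={f} W16={b} W23={a} W34={g} W56={i}
C dims 6,7; δ0: rk 6, SNF 1^5·2
Ȟ^0: (6−6)−0=0 ⇒ 0
Ȟ^1: (7−0)−6=1 plus torsion [2] ⇒ Z ⊕ Z/2
Ȟ^2: (0−0)−0=0 ⇒ 0

Ȟ^0 ≅ 0,  Ȟ^1 ≅ Z ⊕ Z/2,  Ȟ^2 ≅ 0


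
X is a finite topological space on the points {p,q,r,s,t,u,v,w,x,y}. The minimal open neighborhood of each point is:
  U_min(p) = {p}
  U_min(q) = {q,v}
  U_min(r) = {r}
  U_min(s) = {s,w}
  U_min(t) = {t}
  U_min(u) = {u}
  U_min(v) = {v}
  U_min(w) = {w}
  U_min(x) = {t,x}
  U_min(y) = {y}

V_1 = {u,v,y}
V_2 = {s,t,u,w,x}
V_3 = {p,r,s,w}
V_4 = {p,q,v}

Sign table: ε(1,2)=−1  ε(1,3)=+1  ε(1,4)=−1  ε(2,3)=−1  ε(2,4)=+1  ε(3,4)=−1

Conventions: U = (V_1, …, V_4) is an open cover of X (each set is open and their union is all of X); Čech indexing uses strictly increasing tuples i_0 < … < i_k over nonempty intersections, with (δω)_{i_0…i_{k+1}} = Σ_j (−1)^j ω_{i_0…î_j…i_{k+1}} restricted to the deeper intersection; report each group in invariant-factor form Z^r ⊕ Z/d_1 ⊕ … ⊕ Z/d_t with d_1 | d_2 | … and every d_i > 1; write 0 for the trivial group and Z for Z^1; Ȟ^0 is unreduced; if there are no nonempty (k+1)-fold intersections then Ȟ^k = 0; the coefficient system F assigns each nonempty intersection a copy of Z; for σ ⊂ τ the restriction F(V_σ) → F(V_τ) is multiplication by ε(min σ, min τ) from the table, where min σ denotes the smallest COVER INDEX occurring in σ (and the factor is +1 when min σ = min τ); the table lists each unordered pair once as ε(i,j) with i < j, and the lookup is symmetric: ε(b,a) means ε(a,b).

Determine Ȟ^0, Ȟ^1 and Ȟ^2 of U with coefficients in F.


Ȟ^0(U;F) ≅ Z, Ȟ^1(U;F) ≅ Z, Ȟ^2(U;F) ≅ 0

nonempty intersections:
  V12={u} V14={v} V23={s,w} V34={p}
C dims 4,4; δ0: rk 3, SNF 1^3
Ȟ^0: (4−3)−0=1 ⇒ Z
Ȟ^1: (4−0)−3=1 ⇒ Z
Ȟ^2: (0−0)−0=0 ⇒ 0


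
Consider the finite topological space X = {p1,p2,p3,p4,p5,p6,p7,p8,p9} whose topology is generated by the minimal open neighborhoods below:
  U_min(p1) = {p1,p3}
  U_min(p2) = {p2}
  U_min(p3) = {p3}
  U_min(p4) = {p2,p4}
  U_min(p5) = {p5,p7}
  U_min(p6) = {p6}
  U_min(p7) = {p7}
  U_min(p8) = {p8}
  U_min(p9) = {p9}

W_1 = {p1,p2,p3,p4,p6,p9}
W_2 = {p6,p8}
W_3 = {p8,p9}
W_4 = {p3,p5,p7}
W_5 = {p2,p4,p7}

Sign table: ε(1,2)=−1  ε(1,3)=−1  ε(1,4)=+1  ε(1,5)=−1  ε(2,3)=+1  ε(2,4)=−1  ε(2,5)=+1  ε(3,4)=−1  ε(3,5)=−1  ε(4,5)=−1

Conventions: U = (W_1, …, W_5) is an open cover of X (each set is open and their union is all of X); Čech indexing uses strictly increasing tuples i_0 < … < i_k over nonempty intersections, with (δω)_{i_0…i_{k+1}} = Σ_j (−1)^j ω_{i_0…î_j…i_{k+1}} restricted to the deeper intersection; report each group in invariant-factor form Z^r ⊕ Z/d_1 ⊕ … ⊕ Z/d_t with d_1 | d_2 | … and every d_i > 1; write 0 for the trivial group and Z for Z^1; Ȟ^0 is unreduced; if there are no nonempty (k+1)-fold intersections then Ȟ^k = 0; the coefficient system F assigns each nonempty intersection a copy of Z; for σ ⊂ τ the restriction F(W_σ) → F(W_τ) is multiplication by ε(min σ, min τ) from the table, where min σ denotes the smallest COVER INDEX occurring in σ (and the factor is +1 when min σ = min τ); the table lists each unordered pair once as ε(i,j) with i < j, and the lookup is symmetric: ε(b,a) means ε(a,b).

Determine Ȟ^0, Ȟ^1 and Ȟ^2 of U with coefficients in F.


nonempty intersections:
  W12={p6} W13={p9} W14={p3} W15={p2,p4} W23={p8} W45={p7}
C dims 5,6; δ0: rk 4, SNF 1^4
Ȟ^0: (5−4)−0=1 ⇒ Z
Ȟ^1: (6−0)−4=2 ⇒ Z^2
Ȟ^2: (0−0)−0=0 ⇒ 0

Ȟ^0 = Z, Ȟ^1 = Z^2 and Ȟ^2 = 0


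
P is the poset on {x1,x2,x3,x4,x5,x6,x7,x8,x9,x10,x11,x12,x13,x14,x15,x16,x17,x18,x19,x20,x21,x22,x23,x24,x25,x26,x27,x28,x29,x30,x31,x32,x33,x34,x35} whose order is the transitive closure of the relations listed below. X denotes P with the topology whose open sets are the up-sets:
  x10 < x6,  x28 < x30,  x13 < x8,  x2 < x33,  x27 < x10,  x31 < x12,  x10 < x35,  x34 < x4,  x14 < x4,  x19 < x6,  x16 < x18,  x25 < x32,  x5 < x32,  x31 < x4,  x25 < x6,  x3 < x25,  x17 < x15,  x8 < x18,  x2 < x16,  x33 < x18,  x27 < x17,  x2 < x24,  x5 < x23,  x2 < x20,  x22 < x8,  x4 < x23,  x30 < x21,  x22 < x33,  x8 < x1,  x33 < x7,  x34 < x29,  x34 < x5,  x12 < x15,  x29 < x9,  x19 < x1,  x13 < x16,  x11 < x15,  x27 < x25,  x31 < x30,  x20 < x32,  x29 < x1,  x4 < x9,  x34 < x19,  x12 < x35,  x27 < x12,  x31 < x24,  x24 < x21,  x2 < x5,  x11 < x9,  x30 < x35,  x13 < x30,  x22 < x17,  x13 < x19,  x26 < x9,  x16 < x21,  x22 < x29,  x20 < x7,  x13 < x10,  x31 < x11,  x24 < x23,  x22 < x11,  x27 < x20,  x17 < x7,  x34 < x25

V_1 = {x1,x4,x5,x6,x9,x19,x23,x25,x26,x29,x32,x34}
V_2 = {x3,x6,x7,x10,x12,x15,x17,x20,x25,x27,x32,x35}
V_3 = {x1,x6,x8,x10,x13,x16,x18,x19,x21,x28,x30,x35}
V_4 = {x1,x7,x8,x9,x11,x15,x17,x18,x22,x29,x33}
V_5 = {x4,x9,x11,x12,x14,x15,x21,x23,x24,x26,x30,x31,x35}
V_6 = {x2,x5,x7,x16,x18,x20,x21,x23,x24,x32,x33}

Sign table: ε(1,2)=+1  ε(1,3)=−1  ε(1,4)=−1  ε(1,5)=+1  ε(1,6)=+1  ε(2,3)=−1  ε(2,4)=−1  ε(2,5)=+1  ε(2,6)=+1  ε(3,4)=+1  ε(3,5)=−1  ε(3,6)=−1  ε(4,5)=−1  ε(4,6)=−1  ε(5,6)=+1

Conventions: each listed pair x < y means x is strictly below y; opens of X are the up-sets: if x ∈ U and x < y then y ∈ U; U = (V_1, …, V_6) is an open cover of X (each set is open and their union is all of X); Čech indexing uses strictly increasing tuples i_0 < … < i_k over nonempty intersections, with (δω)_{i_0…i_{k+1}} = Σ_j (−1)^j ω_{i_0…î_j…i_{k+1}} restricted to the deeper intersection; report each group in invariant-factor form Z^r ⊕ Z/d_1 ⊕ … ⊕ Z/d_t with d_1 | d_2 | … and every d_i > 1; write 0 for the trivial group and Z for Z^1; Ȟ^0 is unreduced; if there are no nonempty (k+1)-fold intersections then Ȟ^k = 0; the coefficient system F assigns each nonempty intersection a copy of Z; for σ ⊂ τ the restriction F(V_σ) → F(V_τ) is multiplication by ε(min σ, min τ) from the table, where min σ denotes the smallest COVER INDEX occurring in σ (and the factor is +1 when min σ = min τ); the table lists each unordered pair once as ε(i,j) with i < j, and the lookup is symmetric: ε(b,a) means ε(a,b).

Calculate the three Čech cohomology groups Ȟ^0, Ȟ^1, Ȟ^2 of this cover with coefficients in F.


Ȟ^0 ≅ Z, Ȟ^1 ≅ 0 and Ȟ^2 ≅ Z/2

nonempty intersections:
  V12={x6,x25,x32} V13={x1,x6,x19} V14={x1,x9,x29} V15={x4,x9,x23,x26} V16={x5,x23,x32} V23={x6,x10,x35} V24={x7,x15,x17} V25={x12,x15,x35} V26={x7,x20,x32} V34={x1,x8,x18} V35={x21,x30,x35} V36={x16,x18,x21} V45={x9,x11,x15} V46={x7,x18,x33} V56={x21,x23,x24}
  V123={x6} V126={x32} V134={x1} V145={x9} V156={x23} V235={x35} V245={x15} V246={x7} V346={x18} V356={x21}
C dims 6,15,10; δ0: rk 5, SNF 1^5; δ1: rk 10, SNF 1^9·2
Ȟ^0: (6−5)−0=1 ⇒ Z
Ȟ^1: (15−10)−5=0 ⇒ 0
Ȟ^2: (10−0)−10=0 plus torsion [2] ⇒ Z/2


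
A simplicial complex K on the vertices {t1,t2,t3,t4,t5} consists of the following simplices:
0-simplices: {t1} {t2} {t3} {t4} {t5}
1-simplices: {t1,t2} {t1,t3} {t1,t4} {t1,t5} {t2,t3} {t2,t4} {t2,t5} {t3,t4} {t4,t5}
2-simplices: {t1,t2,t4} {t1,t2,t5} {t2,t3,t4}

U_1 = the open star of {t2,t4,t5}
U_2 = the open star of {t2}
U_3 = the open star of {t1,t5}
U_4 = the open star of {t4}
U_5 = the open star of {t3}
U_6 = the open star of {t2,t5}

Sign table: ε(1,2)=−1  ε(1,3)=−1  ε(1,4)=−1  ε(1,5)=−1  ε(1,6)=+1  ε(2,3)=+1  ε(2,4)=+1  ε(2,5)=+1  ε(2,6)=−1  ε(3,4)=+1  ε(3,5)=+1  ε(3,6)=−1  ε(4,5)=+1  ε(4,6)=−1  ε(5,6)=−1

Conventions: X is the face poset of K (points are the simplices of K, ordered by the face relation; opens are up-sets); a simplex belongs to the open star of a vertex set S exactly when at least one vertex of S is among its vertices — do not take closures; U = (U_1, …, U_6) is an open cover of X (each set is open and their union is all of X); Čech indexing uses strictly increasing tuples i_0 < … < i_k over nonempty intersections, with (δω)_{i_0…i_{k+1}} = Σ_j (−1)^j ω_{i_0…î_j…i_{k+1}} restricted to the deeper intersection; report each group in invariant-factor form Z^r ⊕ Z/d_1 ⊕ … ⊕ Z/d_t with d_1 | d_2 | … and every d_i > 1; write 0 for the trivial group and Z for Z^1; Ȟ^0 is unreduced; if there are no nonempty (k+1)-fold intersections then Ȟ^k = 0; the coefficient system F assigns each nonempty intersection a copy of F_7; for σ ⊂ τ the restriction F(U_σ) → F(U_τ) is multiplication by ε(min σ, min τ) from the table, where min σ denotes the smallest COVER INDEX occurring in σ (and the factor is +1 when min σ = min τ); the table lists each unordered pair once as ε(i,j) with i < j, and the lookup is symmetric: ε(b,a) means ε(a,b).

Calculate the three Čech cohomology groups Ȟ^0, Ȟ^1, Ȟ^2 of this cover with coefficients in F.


nerve simplices:
  U1={{t2},{t4},{t5},{t1,t2},{t1,t4},{t1,t5},{t2,t3},{t2,t4},{t2,t5},{t3,t4},{t4,t5},{t1,t2,t4},{t1,t2,t5},{t2,t3,t4}} U2={{t2},{t1,t2},{t2,t3},{t2,t4},{t2,t5},{t1,t2,t4},{t1,t2,t5},{t2,t3,t4}} U3={{t1},{t5},{t1,t2},{t1,t3},{t1,t4},{t1,t5},{t2,t5},{t4,t5},{t1,t2,t4},{t1,t2,t5}} U4={{t4},{t1,t4},{t2,t4},{t3,t4},{t4,t5},{t1,t2,t4},{t2,t3,t4}} U5={{t3},{t1,t3},{t2,t3},{t3,t4},{t2,t3,t4}} U6={{t2},{t5},{t1,t2},{t1,t5},{t2,t3},{t2,t4},{t2,t5},{t4,t5},{t1,t2,t4},{t1,t2,t5},{t2,t3,t4}}
  U12={{t2},{t1,t2},{t2,t3},{t2,t4},{t2,t5},{t1,t2,t4},{t1,t2,t5},{t2,t3,t4}} U13={{t5},{t1,t2},{t1,t4},{t1,t5},{t2,t5},{t4,t5},{t1,t2,t4},{t1,t2,t5}} U14={{t4},{t1,t4},{t2,t4},{t3,t4},{t4,t5},{t1,t2,t4},{t2,t3,t4}} U15={{t2,t3},{t3,t4},{t2,t3,t4}} U16={{t2},{t5},{t1,t2},{t1,t5},{t2,t3},{t2,t4},{t2,t5},{t4,t5},{t1,t2,t4},{t1,t2,t5},{t2,t3,t4}} U23={{t1,t2},{t2,t5},{t1,t2,t4},{t1,t2,t5}} U24={{t2,t4},{t1,t2,t4},{t2,t3,t4}} U25={{t2,t3},{t2,t3,t4}} U26={{t2},{t1,t2},{t2,t3},{t2,t4},{t2,t5},{t1,t2,t4},{t1,t2,t5},{t2,t3,t4}} U34={{t1,t4},{t4,t5},{t1,t2,t4}} U35={{t1,t3}} U36={{t5},{t1,t2},{t1,t5},{t2,t5},{t4,t5},{t1,t2,t4},{t1,t2,t5}} U45={{t3,t4},{t2,t3,t4}} U46={{t2,t4},{t4,t5},{t1,t2,t4},{t2,t3,t4}} U56={{t2,t3},{t2,t3,t4}}
  U123={{t1,t2},{t2,t5},{t1,t2,t4},{t1,t2,t5}} U124={{t2,t4},{t1,t2,t4},{t2,t3,t4}} U125={{t2,t3},{t2,t3,t4}} U126={{t2},{t1,t2},{t2,t3},{t2,t4},{t2,t5},{t1,t2,t4},{t1,t2,t5},{t2,t3,t4}} U134={{t1,t4},{t4,t5},{t1,t2,t4}} U136={{t5},{t1,t2},{t1,t5},{t2,t5},{t4,t5},{t1,t2,t4},{t1,t2,t5}} U145={{t3,t4},{t2,t3,t4}} U146={{t2,t4},{t4,t5},{t1,t2,t4},{t2,t3,t4}} U156={{t2,t3},{t2,t3,t4}} U234={{t1,t2,t4}} U236={{t1,t2},{t2,t5},{t1,t2,t4},{t1,t2,t5}} U245={{t2,t3,t4}} U246={{t2,t4},{t1,t2,t4},{t2,t3,t4}} U256={{t2,t3},{t2,t3,t4}} U346={{t4,t5},{t1,t2,t4}} U456={{t2,t3,t4}}
  U1234={{t1,t2,t4}} U1236={{t1,t2},{t2,t5},{t1,t2,t4},{t1,t2,t5}} U1245={{t2,t3,t4}} U1246={{t2,t4},{t1,t2,t4},{t2,t3,t4}} U1256={{t2,t3},{t2,t3,t4}} U1346={{t4,t5},{t1,t2,t4}} U1456={{t2,t3,t4}} U2346={{t1,t2,t4}} U2456={{t2,t3,t4}}
  U12346={{t1,t2,t4}} U12456={{t2,t3,t4}}
C dims 6,15,16,9; δ0: rk_F7 5; δ1: rk_F7 9; δ2: rk_F7 7
degree 0: 6−5−0 = 1 → Ȟ^0 ≅ Z/7
degree 1: 15−9−5 = 1 → Ȟ^1 ≅ Z/7
degree 2: 16−7−9 = 0 → Ȟ^2 ≅ 0

Ȟ^0(U;F) ≅ Z/7; Ȟ^1(U;F) ≅ Z/7; Ȟ^2(U;F) ≅ 0


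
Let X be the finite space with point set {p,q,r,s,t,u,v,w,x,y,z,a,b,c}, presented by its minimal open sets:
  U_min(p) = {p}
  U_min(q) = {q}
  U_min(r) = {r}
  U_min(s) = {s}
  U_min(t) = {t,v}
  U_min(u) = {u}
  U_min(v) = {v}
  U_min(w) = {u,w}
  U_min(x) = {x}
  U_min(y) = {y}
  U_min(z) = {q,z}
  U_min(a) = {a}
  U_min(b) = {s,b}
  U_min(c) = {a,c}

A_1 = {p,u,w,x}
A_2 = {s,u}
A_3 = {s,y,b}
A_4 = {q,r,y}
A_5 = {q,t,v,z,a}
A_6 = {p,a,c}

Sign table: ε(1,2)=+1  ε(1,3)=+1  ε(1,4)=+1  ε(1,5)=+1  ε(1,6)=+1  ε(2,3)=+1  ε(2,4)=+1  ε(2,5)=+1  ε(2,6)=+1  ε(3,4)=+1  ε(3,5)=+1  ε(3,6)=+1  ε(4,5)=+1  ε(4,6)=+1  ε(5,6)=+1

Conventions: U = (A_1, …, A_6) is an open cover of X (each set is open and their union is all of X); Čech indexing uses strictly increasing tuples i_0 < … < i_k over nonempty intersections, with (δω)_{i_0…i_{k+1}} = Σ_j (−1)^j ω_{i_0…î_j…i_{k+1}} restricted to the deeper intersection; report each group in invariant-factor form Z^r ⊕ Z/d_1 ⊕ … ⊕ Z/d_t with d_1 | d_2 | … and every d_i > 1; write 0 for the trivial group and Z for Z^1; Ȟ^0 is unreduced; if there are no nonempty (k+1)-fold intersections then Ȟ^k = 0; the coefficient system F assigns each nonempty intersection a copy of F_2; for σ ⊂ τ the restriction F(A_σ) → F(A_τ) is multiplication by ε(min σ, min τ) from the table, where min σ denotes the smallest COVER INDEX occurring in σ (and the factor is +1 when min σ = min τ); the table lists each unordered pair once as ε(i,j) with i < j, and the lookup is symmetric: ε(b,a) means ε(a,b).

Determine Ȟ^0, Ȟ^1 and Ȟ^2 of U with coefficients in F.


Ȟ^0 = Z/2; Ȟ^1 = Z/2; Ȟ^2 = 0

nerve simplices:
  A12={u} A16={p} A23={s} A34={y} A45={q} A56={a}
C dims 6,6; δ0: rk_F2 5
degree 0: 6−5−0 = 1 → Ȟ^0 ≅ Z/2
degree 1: 6−0−5 = 1 → Ȟ^1 ≅ Z/2
degree 2: 0−0−0 = 0 → Ȟ^2 ≅ 0


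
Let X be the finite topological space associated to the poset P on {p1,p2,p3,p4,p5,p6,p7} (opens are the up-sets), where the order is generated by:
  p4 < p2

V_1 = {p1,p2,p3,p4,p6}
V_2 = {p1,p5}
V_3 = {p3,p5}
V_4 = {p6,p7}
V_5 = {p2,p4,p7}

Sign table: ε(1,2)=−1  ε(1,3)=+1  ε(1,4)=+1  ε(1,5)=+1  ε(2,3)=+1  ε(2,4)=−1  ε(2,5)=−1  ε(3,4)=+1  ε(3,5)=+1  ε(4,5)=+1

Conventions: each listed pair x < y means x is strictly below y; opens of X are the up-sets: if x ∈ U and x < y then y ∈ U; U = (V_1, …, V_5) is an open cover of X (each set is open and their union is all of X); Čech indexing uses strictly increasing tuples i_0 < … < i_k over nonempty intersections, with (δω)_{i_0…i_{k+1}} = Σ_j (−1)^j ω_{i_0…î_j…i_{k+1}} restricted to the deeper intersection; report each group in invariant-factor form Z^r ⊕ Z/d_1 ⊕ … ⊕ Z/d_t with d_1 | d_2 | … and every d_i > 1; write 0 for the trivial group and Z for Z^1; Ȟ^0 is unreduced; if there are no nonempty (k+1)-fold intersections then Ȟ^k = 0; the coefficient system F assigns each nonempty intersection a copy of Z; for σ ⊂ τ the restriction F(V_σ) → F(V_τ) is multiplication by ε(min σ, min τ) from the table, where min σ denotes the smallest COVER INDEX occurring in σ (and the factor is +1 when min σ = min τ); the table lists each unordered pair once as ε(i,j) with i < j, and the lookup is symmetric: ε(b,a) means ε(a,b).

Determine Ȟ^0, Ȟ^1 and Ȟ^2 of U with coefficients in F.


Ȟ^0(U;F) ≅ 0, Ȟ^1(U;F) ≅ Z ⊕ Z/2 and Ȟ^2(U;F) ≅ 0

nonempty intersections:
  V12={p1} V13={p3} V14={p6} V15={p2,p4} V23={p5} V45={p7}
C dims 5,6; δ0: rk 5, SNF 1^4·2
Ȟ^0: (5−5)−0=0 ⇒ 0
Ȟ^1: (6−0)−5=1 plus torsion [2] ⇒ Z ⊕ Z/2
Ȟ^2: (0−0)−0=0 ⇒ 0


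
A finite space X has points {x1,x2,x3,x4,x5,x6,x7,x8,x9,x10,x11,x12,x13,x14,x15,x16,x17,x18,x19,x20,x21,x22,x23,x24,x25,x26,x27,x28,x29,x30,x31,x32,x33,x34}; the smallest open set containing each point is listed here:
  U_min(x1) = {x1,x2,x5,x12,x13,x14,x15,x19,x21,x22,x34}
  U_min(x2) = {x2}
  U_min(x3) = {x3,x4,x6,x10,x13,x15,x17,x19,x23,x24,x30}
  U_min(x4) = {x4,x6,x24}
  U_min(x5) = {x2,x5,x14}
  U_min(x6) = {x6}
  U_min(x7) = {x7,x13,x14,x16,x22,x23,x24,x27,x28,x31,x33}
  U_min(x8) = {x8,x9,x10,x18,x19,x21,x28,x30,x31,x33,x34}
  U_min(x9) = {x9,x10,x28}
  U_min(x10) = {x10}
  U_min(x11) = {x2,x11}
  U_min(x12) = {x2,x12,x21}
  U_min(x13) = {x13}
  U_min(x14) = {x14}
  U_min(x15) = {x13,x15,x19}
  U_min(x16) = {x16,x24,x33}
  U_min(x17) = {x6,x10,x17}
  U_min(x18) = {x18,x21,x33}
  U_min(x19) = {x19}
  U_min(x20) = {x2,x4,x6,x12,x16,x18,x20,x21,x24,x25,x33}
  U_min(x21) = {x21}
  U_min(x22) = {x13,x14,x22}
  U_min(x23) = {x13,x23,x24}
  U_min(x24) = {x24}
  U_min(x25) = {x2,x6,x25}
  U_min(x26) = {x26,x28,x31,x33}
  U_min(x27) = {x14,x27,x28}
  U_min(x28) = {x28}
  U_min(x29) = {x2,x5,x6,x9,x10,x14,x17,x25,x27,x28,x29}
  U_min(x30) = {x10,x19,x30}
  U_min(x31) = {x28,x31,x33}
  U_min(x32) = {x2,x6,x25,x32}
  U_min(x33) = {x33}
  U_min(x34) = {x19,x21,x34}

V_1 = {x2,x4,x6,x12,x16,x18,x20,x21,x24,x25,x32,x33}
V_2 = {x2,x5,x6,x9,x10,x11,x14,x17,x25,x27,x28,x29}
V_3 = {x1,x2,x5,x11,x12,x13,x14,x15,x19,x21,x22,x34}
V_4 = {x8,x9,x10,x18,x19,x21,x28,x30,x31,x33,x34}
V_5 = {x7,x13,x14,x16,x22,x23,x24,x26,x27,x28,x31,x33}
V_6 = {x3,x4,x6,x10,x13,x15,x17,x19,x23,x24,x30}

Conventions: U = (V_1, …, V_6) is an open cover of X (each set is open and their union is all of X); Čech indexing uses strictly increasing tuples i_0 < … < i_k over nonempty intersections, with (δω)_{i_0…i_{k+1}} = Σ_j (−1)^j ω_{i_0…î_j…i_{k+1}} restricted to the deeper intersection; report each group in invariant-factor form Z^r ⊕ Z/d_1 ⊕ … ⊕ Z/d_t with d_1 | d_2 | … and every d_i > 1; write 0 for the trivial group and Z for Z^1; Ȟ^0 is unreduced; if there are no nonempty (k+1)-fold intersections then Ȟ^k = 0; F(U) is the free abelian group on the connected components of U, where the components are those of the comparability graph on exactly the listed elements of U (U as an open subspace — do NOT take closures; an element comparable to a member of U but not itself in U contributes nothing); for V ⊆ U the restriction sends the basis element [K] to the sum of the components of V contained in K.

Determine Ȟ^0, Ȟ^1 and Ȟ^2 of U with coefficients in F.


intersection data:
  V12={x2,x6,x25} V13={x2,x12,x21} V14={x18,x21,x33} V15={x16,x24,x33} V16={x4,x6,x24} V23={x2,x5,x11,x14} V24={x9,x10,x28} V25={x14,x27,x28} V26={x6,x10,x17} V34={x19,x21,x34} V35={x13,x14,x22} V36={x13,x15,x19} V45={x28,x31,x33} V46={x10,x19,x30} V56={x13,x23,x24}
  V123={x2} V126={x6} V134={x21} V145={x33} V156={x24} V235={x14} V245={x28} V246={x10} V346={x19} V356={x13}
components per intersection:
  V1: {x2,x4,x6,x12,x16,x18,x20,x21,x24,x25,x32,x33}
  V2: {x2,x5,x6,x9,x10,x11,x14,x17,x25,x27,x28,x29}
  V3: {x1,x2,x5,x11,x12,x13,x14,x15,x19,x21,x22,x34}
  V4: {x8,x9,x10,x18,x19,x21,x28,x30,x31,x33,x34}
  V5: {x7,x13,x14,x16,x22,x23,x24,x26,x27,x28,x31,x33}
  V6: {x3,x4,x6,x10,x13,x15,x17,x19,x23,x24,x30}
  V12: {x2,x6,x25}
  V13: {x2,x12,x21}
  V14: {x18,x21,x33}
  V15: {x16,x24,x33}
  V16: {x4,x6,x24}
  V23: {x2,x5,x11,x14}
  V24: {x9,x10,x28}
  V25: {x14,x27,x28}
  V26: {x6,x10,x17}
  V34: {x19,x21,x34}
  V35: {x13,x14,x22}
  V36: {x13,x15,x19}
  V45: {x28,x31,x33}
  V46: {x10,x19,x30}
  V56: {x13,x23,x24}
  V123: {x2}
  V126: {x6}
  V134: {x21}
  V145: {x33}
  V156: {x24}
  V235: {x14}
  V245: {x28}
  V246: {x10}
  V346: {x19}
  V356: {x13}
C dims 6,15,10; δ0: rk 5, SNF 1^5; δ1: rk 10, SNF 1^9·2
Ȟ^0 = (6 − 5) − 0 = 1, so Ȟ^0 ≅ Z
Ȟ^1 = (15 − 10) − 5 = 0, so Ȟ^1 ≅ 0
Ȟ^2 = (10 − 0) − 10 = 0 plus torsion [2], so Ȟ^2 ≅ Z/2

Ȟ^0 ≅ Z,  Ȟ^1 ≅ 0,  Ȟ^2 ≅ Z/2
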